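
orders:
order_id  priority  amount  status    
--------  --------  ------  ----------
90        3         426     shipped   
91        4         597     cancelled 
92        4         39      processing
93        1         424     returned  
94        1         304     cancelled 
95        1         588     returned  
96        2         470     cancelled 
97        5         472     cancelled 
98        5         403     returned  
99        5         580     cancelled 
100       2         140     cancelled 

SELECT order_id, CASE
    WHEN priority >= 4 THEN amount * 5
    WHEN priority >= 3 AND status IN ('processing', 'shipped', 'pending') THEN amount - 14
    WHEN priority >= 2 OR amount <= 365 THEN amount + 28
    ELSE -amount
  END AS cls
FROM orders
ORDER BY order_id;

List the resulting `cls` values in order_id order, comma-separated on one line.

412, 2985, 195, -424, 332, -588, 498, 2360, 2015, 2900, 168

order_id=90: priority >= 3 AND status IN ('processing', 'shipped', 'pending') → 412
order_id=91: priority >= 4 → 2985
order_id=92: priority >= 4 → 195
order_id=93: ELSE → -424
order_id=94: priority >= 2 OR amount <= 365 → 332
order_id=95: ELSE → -588
order_id=96: priority >= 2 OR amount <= 365 → 498
order_id=97: priority >= 4 → 2360
order_id=98: priority >= 4 → 2015
order_id=99: priority >= 4 → 2900
order_id=100: priority >= 2 OR amount <= 365 → 168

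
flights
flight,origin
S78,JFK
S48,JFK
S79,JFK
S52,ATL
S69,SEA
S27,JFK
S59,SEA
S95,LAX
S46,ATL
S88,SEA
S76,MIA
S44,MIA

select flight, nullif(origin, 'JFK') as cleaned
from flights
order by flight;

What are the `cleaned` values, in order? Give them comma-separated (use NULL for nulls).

flight=S27: origin=JFK vs JFK: equal → NULL
flight=S44: origin=MIA vs JFK: differ → MIA
flight=S46: origin=ATL vs JFK: differ → ATL
flight=S48: origin=JFK vs JFK: equal → NULL
flight=S52: origin=ATL vs JFK: differ → ATL
flight=S59: origin=SEA vs JFK: differ → SEA
flight=S69: origin=SEA vs JFK: differ → SEA
flight=S76: origin=MIA vs JFK: differ → MIA
flight=S78: origin=JFK vs JFK: equal → NULL
flight=S79: origin=JFK vs JFK: equal → NULL
flight=S88: origin=SEA vs JFK: differ → SEA
flight=S95: origin=LAX vs JFK: differ → LAX

NULL, MIA, ATL, NULL, ATL, SEA, SEA, MIA, NULL, NULL, SEA, LAX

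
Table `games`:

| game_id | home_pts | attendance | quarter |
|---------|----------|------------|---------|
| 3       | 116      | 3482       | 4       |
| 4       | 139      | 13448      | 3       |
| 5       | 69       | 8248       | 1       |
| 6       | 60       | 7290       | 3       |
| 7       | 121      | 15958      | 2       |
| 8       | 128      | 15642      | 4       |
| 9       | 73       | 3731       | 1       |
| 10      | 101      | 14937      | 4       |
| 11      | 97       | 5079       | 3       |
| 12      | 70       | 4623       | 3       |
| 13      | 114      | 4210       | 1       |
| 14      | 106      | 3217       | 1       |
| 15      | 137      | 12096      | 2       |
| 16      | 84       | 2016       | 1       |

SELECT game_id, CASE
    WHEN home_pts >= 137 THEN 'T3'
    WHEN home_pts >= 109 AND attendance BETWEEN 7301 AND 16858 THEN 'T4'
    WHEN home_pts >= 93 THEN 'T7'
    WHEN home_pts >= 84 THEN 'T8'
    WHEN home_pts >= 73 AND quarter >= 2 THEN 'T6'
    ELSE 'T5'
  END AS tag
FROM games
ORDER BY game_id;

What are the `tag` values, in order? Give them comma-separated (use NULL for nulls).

T7, T3, T5, T5, T4, T4, T5, T7, T7, T5, T7, T7, T3, T8

game_id=3: home_pts >= 93 → T7
game_id=4: home_pts >= 137 → T3
game_id=5: ELSE → T5
game_id=6: ELSE → T5
game_id=7: home_pts >= 109 AND attendance BETWEEN 7301 AND 16858 → T4
game_id=8: home_pts >= 109 AND attendance BETWEEN 7301 AND 16858 → T4
game_id=9: ELSE → T5
game_id=10: home_pts >= 93 → T7
game_id=11: home_pts >= 93 → T7
game_id=12: ELSE → T5
game_id=13: home_pts >= 93 → T7
game_id=14: home_pts >= 93 → T7
game_id=15: home_pts >= 137 → T3
game_id=16: home_pts >= 84 → T8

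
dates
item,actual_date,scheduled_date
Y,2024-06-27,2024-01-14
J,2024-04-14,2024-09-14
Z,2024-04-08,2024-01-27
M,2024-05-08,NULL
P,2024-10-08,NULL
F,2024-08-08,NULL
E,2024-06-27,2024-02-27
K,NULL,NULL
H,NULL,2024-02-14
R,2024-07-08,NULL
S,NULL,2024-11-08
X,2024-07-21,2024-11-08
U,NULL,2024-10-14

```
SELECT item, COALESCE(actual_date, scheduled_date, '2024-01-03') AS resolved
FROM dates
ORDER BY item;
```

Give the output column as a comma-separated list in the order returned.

item=E: actual_date=2024-06-27 → 2024-06-27
item=F: actual_date=2024-08-08 → 2024-08-08
item=H: actual_date=NULL, scheduled_date=2024-02-14 → 2024-02-14
item=J: actual_date=2024-04-14 → 2024-04-14
item=K: actual_date=NULL, scheduled_date=NULL, → literal 2024-01-03 → 2024-01-03
item=M: actual_date=2024-05-08 → 2024-05-08
item=P: actual_date=2024-10-08 → 2024-10-08
item=R: actual_date=2024-07-08 → 2024-07-08
item=S: actual_date=NULL, scheduled_date=2024-11-08 → 2024-11-08
item=U: actual_date=NULL, scheduled_date=2024-10-14 → 2024-10-14
item=X: actual_date=2024-07-21 → 2024-07-21
item=Y: actual_date=2024-06-27 → 2024-06-27
item=Z: actual_date=2024-04-08 → 2024-04-08

2024-06-27, 2024-08-08, 2024-02-14, 2024-04-14, 2024-01-03, 2024-05-08, 2024-10-08, 2024-07-08, 2024-11-08, 2024-10-14, 2024-07-21, 2024-06-27, 2024-04-08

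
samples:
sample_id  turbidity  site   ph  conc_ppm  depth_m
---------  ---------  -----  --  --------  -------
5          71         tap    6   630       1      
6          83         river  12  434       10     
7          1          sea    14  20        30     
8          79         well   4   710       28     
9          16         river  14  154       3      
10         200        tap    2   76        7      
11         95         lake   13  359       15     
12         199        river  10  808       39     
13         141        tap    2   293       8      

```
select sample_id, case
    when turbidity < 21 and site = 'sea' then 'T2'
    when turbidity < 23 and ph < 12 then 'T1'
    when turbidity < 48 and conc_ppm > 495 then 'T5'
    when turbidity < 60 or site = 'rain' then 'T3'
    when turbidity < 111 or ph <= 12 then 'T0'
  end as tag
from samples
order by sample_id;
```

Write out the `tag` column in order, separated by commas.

T0, T0, T2, T0, T3, T0, T0, T0, T0

sample_id=5: turbidity < 111 or ph <= 12 → T0
sample_id=6: turbidity < 111 or ph <= 12 → T0
sample_id=7: turbidity < 21 and site = 'sea' → T2
sample_id=8: turbidity < 111 or ph <= 12 → T0
sample_id=9: turbidity < 60 or site = 'rain' → T3
sample_id=10: turbidity < 111 or ph <= 12 → T0
sample_id=11: turbidity < 111 or ph <= 12 → T0
sample_id=12: turbidity < 111 or ph <= 12 → T0
sample_id=13: turbidity < 111 or ph <= 12 → T0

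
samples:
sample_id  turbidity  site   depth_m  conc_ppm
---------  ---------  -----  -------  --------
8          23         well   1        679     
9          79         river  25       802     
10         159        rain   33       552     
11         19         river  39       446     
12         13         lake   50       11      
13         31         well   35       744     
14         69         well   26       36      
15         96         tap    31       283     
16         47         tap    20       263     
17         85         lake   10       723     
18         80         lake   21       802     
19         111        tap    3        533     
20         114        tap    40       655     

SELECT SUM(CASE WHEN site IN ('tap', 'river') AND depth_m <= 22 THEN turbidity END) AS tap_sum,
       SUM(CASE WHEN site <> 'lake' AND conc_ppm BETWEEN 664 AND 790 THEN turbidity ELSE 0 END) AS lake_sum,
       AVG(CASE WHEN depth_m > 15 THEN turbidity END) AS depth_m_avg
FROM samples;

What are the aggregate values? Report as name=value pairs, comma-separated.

tap_sum=158, lake_sum=54, depth_m_avg=70.7

[tap_sum: site IN ('tap', 'river') AND depth_m <= 22]
sample_id=8: ✗
sample_id=9: ✗
sample_id=10: ✗
sample_id=11: ✗
sample_id=12: ✗
sample_id=13: ✗
sample_id=14: ✗
sample_id=15: ✗
sample_id=16: ✓ → 47
sample_id=17: ✗
sample_id=18: ✗
sample_id=19: ✓ → 111
sample_id=20: ✗
tap_sum = 47 + 111 = 158
—
[lake_sum: site <> 'lake' AND conc_ppm BETWEEN 664 AND 790]
sample_id=8: ✓ → 23
sample_id=9: ✗
sample_id=10: ✗
sample_id=11: ✗
sample_id=12: ✗
sample_id=13: ✓ → 31
sample_id=14: ✗
sample_id=15: ✗
sample_id=16: ✗
sample_id=17: ✗
sample_id=18: ✗
sample_id=19: ✗
sample_id=20: ✗
lake_sum = 23 + 31 = 54
—
[depth_m_avg: depth_m > 15]
sample_id=8: ✗
sample_id=9: ✓ → 79
sample_id=10: ✓ → 159
sample_id=11: ✓ → 19
sample_id=12: ✓ → 13
sample_id=13: ✓ → 31
sample_id=14: ✓ → 69
sample_id=15: ✓ → 96
sample_id=16: ✓ → 47
sample_id=17: ✗
sample_id=18: ✓ → 80
sample_id=19: ✗
sample_id=20: ✓ → 114
depth_m_avg = (79 + 159 + 19 + 13 + 31 + 69 + 96 + 47 + 80 + 114) / 10 = 70.7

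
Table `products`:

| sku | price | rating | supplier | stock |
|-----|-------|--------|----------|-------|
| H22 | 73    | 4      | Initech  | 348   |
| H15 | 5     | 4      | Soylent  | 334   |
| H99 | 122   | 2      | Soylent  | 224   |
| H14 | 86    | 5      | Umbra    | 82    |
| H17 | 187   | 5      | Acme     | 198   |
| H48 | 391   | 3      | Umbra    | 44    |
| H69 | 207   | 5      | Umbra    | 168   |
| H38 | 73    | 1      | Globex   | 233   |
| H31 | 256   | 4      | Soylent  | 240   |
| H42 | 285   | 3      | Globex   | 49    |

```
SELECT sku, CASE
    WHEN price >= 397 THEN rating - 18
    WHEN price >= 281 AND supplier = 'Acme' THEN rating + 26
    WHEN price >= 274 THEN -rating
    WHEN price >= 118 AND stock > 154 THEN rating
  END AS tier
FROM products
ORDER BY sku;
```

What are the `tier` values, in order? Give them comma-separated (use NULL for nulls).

NULL, NULL, 5, NULL, 4, NULL, -3, -3, 5, 2

sku=H14: (no match → NULL) → NULL
sku=H15: (no match → NULL) → NULL
sku=H17: price >= 118 AND stock > 154 → 5
sku=H22: (no match → NULL) → NULL
sku=H31: price >= 118 AND stock > 154 → 4
sku=H38: (no match → NULL) → NULL
sku=H42: price >= 274 → -3
sku=H48: price >= 274 → -3
sku=H69: price >= 118 AND stock > 154 → 5
sku=H99: price >= 118 AND stock > 154 → 2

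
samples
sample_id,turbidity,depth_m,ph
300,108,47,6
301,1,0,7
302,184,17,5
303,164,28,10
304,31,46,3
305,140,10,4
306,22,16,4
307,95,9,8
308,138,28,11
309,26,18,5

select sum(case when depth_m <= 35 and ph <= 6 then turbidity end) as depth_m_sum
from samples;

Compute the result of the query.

372

sample_id=300: ✗
sample_id=301: ✗
sample_id=302: ✓ → 184
sample_id=303: ✗
sample_id=304: ✗
sample_id=305: ✓ → 140
sample_id=306: ✓ → 22
sample_id=307: ✗
sample_id=308: ✗
sample_id=309: ✓ → 26
depth_m_sum = 184 + 140 + 22 + 26 = 372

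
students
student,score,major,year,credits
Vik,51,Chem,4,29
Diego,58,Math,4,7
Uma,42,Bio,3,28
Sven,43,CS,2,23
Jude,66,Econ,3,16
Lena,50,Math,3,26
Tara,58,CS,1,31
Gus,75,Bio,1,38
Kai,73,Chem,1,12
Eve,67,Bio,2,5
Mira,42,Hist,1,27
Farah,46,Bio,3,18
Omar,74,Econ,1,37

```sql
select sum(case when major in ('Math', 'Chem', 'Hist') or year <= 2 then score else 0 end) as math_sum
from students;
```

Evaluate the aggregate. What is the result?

591

student=Vik: ✓ → 51
student=Diego: ✓ → 58
student=Uma: ✗
student=Sven: ✓ → 43
student=Jude: ✗
student=Lena: ✓ → 50
student=Tara: ✓ → 58
student=Gus: ✓ → 75
student=Kai: ✓ → 73
student=Eve: ✓ → 67
student=Mira: ✓ → 42
student=Farah: ✗
student=Omar: ✓ → 74
math_sum = 51 + 58 + 43 + 50 + 58 + 75 + 73 + 67 + 42 + 74 = 591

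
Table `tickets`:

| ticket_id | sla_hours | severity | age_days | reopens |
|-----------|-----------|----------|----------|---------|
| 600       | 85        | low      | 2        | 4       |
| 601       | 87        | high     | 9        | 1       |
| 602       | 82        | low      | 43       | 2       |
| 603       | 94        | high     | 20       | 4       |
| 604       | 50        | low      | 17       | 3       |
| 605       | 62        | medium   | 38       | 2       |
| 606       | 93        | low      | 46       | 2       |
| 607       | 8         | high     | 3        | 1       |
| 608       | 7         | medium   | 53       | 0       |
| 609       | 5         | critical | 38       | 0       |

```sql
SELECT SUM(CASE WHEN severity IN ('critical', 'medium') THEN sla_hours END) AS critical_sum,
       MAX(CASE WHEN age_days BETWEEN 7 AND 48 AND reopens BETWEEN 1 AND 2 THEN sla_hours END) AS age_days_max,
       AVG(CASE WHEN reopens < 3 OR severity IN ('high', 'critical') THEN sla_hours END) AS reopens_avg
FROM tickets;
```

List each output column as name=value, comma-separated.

[critical_sum: severity IN ('critical', 'medium')]
ticket_id=600: ✗
ticket_id=601: ✗
ticket_id=602: ✗
ticket_id=603: ✗
ticket_id=604: ✗
ticket_id=605: ✓ → 62
ticket_id=606: ✗
ticket_id=607: ✗
ticket_id=608: ✓ → 7
ticket_id=609: ✓ → 5
critical_sum = 62 + 7 + 5 = 74
—
[age_days_max: age_days BETWEEN 7 AND 48 AND reopens BETWEEN 1 AND 2]
ticket_id=600: ✗
ticket_id=601: ✓ → 87
ticket_id=602: ✓ → 82
ticket_id=603: ✗
ticket_id=604: ✗
ticket_id=605: ✓ → 62
ticket_id=606: ✓ → 93
ticket_id=607: ✗
ticket_id=608: ✗
ticket_id=609: ✗
age_days_max = MAX(87, 82, 62, 93) = 93
—
[reopens_avg: reopens < 3 OR severity IN ('high', 'critical')]
ticket_id=600: ✗
ticket_id=601: ✓ → 87
ticket_id=602: ✓ → 82
ticket_id=603: ✓ → 94
ticket_id=604: ✗
ticket_id=605: ✓ → 62
ticket_id=606: ✓ → 93
ticket_id=607: ✓ → 8
ticket_id=608: ✓ → 7
ticket_id=609: ✓ → 5
reopens_avg = (87 + 82 + 94 + 62 + 93 + 8 + 7 + 5) / 8 = 54.75

critical_sum=74, age_days_max=93, reopens_avg=54.75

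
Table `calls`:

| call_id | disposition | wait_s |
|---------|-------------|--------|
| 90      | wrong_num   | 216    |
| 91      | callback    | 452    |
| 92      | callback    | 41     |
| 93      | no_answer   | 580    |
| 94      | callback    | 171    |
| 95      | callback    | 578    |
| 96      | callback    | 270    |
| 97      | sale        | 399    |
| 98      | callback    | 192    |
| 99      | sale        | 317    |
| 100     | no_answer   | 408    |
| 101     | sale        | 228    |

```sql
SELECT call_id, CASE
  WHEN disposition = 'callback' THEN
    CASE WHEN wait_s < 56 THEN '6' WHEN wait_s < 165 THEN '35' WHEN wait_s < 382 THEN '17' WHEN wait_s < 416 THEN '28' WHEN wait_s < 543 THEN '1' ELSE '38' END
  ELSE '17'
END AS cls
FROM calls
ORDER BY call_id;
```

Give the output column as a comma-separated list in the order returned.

call_id=90: disposition='wrong_num' → outer ELSE → 17
call_id=91: disposition='callback' → inner[wait_s < 543] → 1
call_id=92: disposition='callback' → inner[wait_s < 56] → 6
call_id=93: disposition='no_answer' → outer ELSE → 17
call_id=94: disposition='callback' → inner[wait_s < 382] → 17
call_id=95: disposition='callback' → inner[ELSE] → 38
call_id=96: disposition='callback' → inner[wait_s < 382] → 17
call_id=97: disposition='sale' → outer ELSE → 17
call_id=98: disposition='callback' → inner[wait_s < 382] → 17
call_id=99: disposition='sale' → outer ELSE → 17
call_id=100: disposition='no_answer' → outer ELSE → 17
call_id=101: disposition='sale' → outer ELSE → 17

17, 1, 6, 17, 17, 38, 17, 17, 17, 17, 17, 17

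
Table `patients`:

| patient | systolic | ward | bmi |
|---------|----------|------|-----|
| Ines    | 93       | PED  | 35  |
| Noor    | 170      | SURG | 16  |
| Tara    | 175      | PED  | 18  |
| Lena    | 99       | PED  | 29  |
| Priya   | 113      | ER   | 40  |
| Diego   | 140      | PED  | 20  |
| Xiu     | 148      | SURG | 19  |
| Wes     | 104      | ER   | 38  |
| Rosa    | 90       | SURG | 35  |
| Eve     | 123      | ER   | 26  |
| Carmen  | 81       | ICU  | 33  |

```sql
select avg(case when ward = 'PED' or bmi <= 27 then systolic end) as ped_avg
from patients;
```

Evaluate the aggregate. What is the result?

135.4285714286

patient=Ines: ✓ → 93
patient=Noor: ✓ → 170
patient=Tara: ✓ → 175
patient=Lena: ✓ → 99
patient=Priya: ✗
patient=Diego: ✓ → 140
patient=Xiu: ✓ → 148
patient=Wes: ✗
patient=Rosa: ✗
patient=Eve: ✓ → 123
patient=Carmen: ✗
ped_avg = (93 + 170 + 175 + 99 + 140 + 148 + 123) / 7 = 135.4285714286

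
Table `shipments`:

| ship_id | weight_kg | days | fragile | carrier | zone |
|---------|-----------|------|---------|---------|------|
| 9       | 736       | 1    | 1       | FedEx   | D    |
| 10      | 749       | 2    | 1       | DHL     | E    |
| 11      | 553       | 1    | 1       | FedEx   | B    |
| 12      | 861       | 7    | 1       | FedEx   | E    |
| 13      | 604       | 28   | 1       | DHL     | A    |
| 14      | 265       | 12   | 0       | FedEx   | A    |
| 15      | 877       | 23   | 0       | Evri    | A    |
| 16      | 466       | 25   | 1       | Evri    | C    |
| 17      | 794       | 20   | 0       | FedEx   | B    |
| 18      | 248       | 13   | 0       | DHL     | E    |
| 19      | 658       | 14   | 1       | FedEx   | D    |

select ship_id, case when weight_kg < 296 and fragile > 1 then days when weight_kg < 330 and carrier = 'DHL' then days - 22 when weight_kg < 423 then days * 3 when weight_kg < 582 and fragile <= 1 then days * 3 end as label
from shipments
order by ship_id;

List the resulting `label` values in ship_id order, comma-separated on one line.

NULL, NULL, 3, NULL, NULL, 36, NULL, 75, NULL, -9, NULL

ship_id=9: (no match → NULL) → NULL
ship_id=10: (no match → NULL) → NULL
ship_id=11: weight_kg < 582 and fragile <= 1 → 3
ship_id=12: (no match → NULL) → NULL
ship_id=13: (no match → NULL) → NULL
ship_id=14: weight_kg < 423 → 36
ship_id=15: (no match → NULL) → NULL
ship_id=16: weight_kg < 582 and fragile <= 1 → 75
ship_id=17: (no match → NULL) → NULL
ship_id=18: weight_kg < 330 and carrier = 'DHL' → -9
ship_id=19: (no match → NULL) → NULL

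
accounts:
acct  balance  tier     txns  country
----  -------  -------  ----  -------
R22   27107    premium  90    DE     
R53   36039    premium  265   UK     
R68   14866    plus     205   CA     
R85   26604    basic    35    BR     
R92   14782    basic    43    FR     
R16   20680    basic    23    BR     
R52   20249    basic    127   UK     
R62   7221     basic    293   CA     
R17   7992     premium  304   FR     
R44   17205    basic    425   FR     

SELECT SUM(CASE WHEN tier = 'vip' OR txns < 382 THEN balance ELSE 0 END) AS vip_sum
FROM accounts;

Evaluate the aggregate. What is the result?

acct=R22: ✓ → 27107
acct=R53: ✓ → 36039
acct=R68: ✓ → 14866
acct=R85: ✓ → 26604
acct=R92: ✓ → 14782
acct=R16: ✓ → 20680
acct=R52: ✓ → 20249
acct=R62: ✓ → 7221
acct=R17: ✓ → 7992
acct=R44: ✗
vip_sum = 27107 + 36039 + 14866 + 26604 + 14782 + 20680 + 20249 + 7221 + 7992 = 175540

175540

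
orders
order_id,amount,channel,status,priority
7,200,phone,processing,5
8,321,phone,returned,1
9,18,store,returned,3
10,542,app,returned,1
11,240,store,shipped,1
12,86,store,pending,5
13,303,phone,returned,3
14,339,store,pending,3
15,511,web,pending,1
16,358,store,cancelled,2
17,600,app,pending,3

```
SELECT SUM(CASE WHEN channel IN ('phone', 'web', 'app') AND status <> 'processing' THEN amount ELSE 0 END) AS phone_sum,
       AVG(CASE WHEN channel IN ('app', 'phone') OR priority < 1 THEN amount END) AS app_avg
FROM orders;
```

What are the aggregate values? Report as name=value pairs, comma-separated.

[phone_sum: channel IN ('phone', 'web', 'app') AND status <> 'processing']
order_id=7: ✗
order_id=8: ✓ → 321
order_id=9: ✗
order_id=10: ✓ → 542
order_id=11: ✗
order_id=12: ✗
order_id=13: ✓ → 303
order_id=14: ✗
order_id=15: ✓ → 511
order_id=16: ✗
order_id=17: ✓ → 600
phone_sum = 321 + 542 + 303 + 511 + 600 = 2277
—
[app_avg: channel IN ('app', 'phone') OR priority < 1]
order_id=7: ✓ → 200
order_id=8: ✓ → 321
order_id=9: ✗
order_id=10: ✓ → 542
order_id=11: ✗
order_id=12: ✗
order_id=13: ✓ → 303
order_id=14: ✗
order_id=15: ✗
order_id=16: ✗
order_id=17: ✓ → 600
app_avg = (200 + 321 + 542 + 303 + 600) / 5 = 393.2

phone_sum=2277, app_avg=393.2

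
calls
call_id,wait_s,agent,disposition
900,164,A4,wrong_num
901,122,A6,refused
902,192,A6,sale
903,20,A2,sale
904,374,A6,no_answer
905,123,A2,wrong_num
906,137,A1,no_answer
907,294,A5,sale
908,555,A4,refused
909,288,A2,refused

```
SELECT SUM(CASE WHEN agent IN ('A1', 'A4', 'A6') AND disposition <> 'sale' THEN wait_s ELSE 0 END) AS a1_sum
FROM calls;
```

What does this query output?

1352

call_id=900: ✓ → 164
call_id=901: ✓ → 122
call_id=902: ✗
call_id=903: ✗
call_id=904: ✓ → 374
call_id=905: ✗
call_id=906: ✓ → 137
call_id=907: ✗
call_id=908: ✓ → 555
call_id=909: ✗
a1_sum = 164 + 122 + 374 + 137 + 555 = 1352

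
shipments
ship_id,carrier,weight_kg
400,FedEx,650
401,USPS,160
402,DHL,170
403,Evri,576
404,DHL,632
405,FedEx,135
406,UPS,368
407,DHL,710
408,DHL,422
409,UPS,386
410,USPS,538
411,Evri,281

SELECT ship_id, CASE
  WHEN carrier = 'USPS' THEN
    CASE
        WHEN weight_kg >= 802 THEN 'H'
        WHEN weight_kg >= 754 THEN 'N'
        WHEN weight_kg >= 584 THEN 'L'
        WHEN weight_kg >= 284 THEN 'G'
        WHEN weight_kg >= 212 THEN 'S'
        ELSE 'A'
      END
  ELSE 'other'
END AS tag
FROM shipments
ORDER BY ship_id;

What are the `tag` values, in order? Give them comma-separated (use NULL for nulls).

ship_id=400: carrier='FedEx' → outer ELSE → other
ship_id=401: carrier='USPS' → inner[ELSE] → A
ship_id=402: carrier='DHL' → outer ELSE → other
ship_id=403: carrier='Evri' → outer ELSE → other
ship_id=404: carrier='DHL' → outer ELSE → other
ship_id=405: carrier='FedEx' → outer ELSE → other
ship_id=406: carrier='UPS' → outer ELSE → other
ship_id=407: carrier='DHL' → outer ELSE → other
ship_id=408: carrier='DHL' → outer ELSE → other
ship_id=409: carrier='UPS' → outer ELSE → other
ship_id=410: carrier='USPS' → inner[weight_kg >= 284] → G
ship_id=411: carrier='Evri' → outer ELSE → other

other, A, other, other, other, other, other, other, other, other, G, other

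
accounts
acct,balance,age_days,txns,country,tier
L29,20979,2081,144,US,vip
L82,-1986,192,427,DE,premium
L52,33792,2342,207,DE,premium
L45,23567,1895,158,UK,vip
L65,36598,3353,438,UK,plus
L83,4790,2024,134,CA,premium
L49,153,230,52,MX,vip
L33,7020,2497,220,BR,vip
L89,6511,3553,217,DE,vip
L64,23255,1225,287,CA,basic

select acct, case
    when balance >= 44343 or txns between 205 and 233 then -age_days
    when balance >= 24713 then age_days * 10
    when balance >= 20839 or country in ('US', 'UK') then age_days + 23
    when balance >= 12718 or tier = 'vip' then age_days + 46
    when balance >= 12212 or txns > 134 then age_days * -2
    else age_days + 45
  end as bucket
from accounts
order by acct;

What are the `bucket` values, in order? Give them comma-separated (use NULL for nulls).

acct=L29: balance >= 20839 or country in ('US', 'UK') → 2104
acct=L33: balance >= 44343 or txns between 205 and 233 → -2497
acct=L45: balance >= 20839 or country in ('US', 'UK') → 1918
acct=L49: balance >= 12718 or tier = 'vip' → 276
acct=L52: balance >= 44343 or txns between 205 and 233 → -2342
acct=L64: balance >= 20839 or country in ('US', 'UK') → 1248
acct=L65: balance >= 24713 → 33530
acct=L82: balance >= 12212 or txns > 134 → -384
acct=L83: ELSE → 2069
acct=L89: balance >= 44343 or txns between 205 and 233 → -3553

2104, -2497, 1918, 276, -2342, 1248, 33530, -384, 2069, -3553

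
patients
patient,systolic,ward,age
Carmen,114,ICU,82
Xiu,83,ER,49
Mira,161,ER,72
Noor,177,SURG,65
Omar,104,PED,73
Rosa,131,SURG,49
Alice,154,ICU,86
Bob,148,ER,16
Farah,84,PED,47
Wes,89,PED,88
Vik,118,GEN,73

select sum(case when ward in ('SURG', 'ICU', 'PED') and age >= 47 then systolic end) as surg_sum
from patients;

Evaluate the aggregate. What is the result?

patient=Carmen: ✓ → 114
patient=Xiu: ✗
patient=Mira: ✗
patient=Noor: ✓ → 177
patient=Omar: ✓ → 104
patient=Rosa: ✓ → 131
patient=Alice: ✓ → 154
patient=Bob: ✗
patient=Farah: ✓ → 84
patient=Wes: ✓ → 89
patient=Vik: ✗
surg_sum = 114 + 177 + 104 + 131 + 154 + 84 + 89 = 853

853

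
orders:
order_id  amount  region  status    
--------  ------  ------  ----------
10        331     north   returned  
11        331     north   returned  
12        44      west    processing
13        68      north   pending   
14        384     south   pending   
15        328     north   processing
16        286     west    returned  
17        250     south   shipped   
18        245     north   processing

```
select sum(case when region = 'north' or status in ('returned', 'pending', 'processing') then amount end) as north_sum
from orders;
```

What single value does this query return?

order_id=10: ✓ → 331
order_id=11: ✓ → 331
order_id=12: ✓ → 44
order_id=13: ✓ → 68
order_id=14: ✓ → 384
order_id=15: ✓ → 328
order_id=16: ✓ → 286
order_id=17: ✗
order_id=18: ✓ → 245
north_sum = 331 + 331 + 44 + 68 + 384 + 328 + 286 + 245 = 2017

2017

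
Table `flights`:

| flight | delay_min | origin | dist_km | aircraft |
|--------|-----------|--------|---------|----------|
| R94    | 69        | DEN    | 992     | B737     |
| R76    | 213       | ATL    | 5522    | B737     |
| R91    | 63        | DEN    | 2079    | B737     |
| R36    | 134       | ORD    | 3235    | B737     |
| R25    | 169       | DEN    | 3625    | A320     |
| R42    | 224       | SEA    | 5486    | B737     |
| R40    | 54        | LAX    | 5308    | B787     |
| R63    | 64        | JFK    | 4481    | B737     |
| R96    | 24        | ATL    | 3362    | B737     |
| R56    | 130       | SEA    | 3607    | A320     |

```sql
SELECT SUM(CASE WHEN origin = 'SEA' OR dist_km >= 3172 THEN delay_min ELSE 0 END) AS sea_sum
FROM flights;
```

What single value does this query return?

flight=R94: ✗
flight=R76: ✓ → 213
flight=R91: ✗
flight=R36: ✓ → 134
flight=R25: ✓ → 169
flight=R42: ✓ → 224
flight=R40: ✓ → 54
flight=R63: ✓ → 64
flight=R96: ✓ → 24
flight=R56: ✓ → 130
sea_sum = 213 + 134 + 169 + 224 + 54 + 64 + 24 + 130 = 1012

1012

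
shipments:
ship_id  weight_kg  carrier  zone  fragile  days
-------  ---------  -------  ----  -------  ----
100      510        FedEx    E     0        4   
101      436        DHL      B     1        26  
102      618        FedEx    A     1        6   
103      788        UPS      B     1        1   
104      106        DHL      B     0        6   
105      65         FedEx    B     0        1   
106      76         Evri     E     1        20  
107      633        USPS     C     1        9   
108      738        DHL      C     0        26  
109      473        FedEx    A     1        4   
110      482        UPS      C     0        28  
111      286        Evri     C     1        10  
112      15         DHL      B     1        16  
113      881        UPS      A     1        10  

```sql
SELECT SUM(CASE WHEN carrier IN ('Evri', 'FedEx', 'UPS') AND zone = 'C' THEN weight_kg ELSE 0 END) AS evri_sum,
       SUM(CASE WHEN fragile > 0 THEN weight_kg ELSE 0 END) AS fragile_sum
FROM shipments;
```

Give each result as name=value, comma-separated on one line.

evri_sum=768, fragile_sum=4206

[evri_sum: carrier IN ('Evri', 'FedEx', 'UPS') AND zone = 'C']
ship_id=100: ✗
ship_id=101: ✗
ship_id=102: ✗
ship_id=103: ✗
ship_id=104: ✗
ship_id=105: ✗
ship_id=106: ✗
ship_id=107: ✗
ship_id=108: ✗
ship_id=109: ✗
ship_id=110: ✓ → 482
ship_id=111: ✓ → 286
ship_id=112: ✗
ship_id=113: ✗
evri_sum = 482 + 286 = 768
—
[fragile_sum: fragile > 0]
ship_id=100: ✗
ship_id=101: ✓ → 436
ship_id=102: ✓ → 618
ship_id=103: ✓ → 788
ship_id=104: ✗
ship_id=105: ✗
ship_id=106: ✓ → 76
ship_id=107: ✓ → 633
ship_id=108: ✗
ship_id=109: ✓ → 473
ship_id=110: ✗
ship_id=111: ✓ → 286
ship_id=112: ✓ → 15
ship_id=113: ✓ → 881
fragile_sum = 436 + 618 + 788 + 76 + 633 + 473 + 286 + 15 + 881 = 4206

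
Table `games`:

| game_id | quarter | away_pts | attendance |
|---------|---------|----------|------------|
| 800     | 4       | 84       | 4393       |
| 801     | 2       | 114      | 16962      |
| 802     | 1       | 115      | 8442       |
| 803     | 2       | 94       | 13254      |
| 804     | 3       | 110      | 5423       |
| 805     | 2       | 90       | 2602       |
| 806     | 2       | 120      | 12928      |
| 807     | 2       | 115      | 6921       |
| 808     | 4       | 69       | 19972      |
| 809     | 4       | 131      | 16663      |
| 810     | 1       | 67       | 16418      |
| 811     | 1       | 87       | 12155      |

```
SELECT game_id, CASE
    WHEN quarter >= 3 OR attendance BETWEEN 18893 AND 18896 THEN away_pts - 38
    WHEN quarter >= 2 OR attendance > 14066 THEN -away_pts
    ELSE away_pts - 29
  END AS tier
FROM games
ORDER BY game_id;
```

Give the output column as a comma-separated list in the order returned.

game_id=800: quarter >= 3 OR attendance BETWEEN 18893 AND 18896 → 46
game_id=801: quarter >= 2 OR attendance > 14066 → -114
game_id=802: ELSE → 86
game_id=803: quarter >= 2 OR attendance > 14066 → -94
game_id=804: quarter >= 3 OR attendance BETWEEN 18893 AND 18896 → 72
game_id=805: quarter >= 2 OR attendance > 14066 → -90
game_id=806: quarter >= 2 OR attendance > 14066 → -120
game_id=807: quarter >= 2 OR attendance > 14066 → -115
game_id=808: quarter >= 3 OR attendance BETWEEN 18893 AND 18896 → 31
game_id=809: quarter >= 3 OR attendance BETWEEN 18893 AND 18896 → 93
game_id=810: quarter >= 2 OR attendance > 14066 → -67
game_id=811: ELSE → 58

46, -114, 86, -94, 72, -90, -120, -115, 31, 93, -67, 58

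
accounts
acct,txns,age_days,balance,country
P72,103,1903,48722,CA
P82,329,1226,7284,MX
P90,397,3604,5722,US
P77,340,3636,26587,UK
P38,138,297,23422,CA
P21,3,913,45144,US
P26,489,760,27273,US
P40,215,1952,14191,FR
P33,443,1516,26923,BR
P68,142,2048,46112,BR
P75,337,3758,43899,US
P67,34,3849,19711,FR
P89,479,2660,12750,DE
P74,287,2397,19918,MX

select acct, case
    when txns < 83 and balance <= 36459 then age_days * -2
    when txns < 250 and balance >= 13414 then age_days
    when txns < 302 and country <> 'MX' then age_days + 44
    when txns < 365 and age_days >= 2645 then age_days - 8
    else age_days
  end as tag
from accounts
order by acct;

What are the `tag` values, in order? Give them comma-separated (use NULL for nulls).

913, 760, 1516, 297, 1952, -7698, 2048, 1903, 2397, 3750, 3628, 1226, 2660, 3604

acct=P21: txns < 250 and balance >= 13414 → 913
acct=P26: ELSE → 760
acct=P33: ELSE → 1516
acct=P38: txns < 250 and balance >= 13414 → 297
acct=P40: txns < 250 and balance >= 13414 → 1952
acct=P67: txns < 83 and balance <= 36459 → -7698
acct=P68: txns < 250 and balance >= 13414 → 2048
acct=P72: txns < 250 and balance >= 13414 → 1903
acct=P74: ELSE → 2397
acct=P75: txns < 365 and age_days >= 2645 → 3750
acct=P77: txns < 365 and age_days >= 2645 → 3628
acct=P82: ELSE → 1226
acct=P89: ELSE → 2660
acct=P90: ELSE → 3604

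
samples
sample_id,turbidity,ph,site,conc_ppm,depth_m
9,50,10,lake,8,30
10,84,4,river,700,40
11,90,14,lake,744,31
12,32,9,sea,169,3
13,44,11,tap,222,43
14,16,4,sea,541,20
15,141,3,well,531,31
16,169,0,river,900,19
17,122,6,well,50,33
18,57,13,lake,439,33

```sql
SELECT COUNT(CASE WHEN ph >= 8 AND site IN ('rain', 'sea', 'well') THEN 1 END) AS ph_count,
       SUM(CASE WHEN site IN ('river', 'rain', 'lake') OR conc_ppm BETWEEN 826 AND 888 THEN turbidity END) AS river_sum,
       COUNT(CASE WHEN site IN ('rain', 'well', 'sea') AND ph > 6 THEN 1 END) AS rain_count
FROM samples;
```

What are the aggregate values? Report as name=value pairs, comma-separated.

[ph_count: ph >= 8 AND site IN ('rain', 'sea', 'well')]
sample_id=9: ✗
sample_id=10: ✗
sample_id=11: ✗
sample_id=12: ✓ → 1
sample_id=13: ✗
sample_id=14: ✗
sample_id=15: ✗
sample_id=16: ✗
sample_id=17: ✗
sample_id=18: ✗
ph_count = COUNT(1) = 1
—
[river_sum: site IN ('river', 'rain', 'lake') OR conc_ppm BETWEEN 826 AND 888]
sample_id=9: ✓ → 50
sample_id=10: ✓ → 84
sample_id=11: ✓ → 90
sample_id=12: ✗
sample_id=13: ✗
sample_id=14: ✗
sample_id=15: ✗
sample_id=16: ✓ → 169
sample_id=17: ✗
sample_id=18: ✓ → 57
river_sum = 50 + 84 + 90 + 169 + 57 = 450
—
[rain_count: site IN ('rain', 'well', 'sea') AND ph > 6]
sample_id=9: ✗
sample_id=10: ✗
sample_id=11: ✗
sample_id=12: ✓ → 1
sample_id=13: ✗
sample_id=14: ✗
sample_id=15: ✗
sample_id=16: ✗
sample_id=17: ✗
sample_id=18: ✗
rain_count = COUNT(1) = 1

ph_count=1, river_sum=450, rain_count=1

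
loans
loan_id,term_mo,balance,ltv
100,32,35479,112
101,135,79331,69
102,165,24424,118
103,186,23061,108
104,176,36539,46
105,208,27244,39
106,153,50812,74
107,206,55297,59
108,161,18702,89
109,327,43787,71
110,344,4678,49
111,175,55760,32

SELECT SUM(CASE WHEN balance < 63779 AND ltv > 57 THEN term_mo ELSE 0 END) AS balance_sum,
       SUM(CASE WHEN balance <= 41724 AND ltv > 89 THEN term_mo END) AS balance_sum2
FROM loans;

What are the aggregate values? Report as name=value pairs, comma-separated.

[balance_sum: balance < 63779 AND ltv > 57]
loan_id=100: ✓ → 32
loan_id=101: ✗
loan_id=102: ✓ → 165
loan_id=103: ✓ → 186
loan_id=104: ✗
loan_id=105: ✗
loan_id=106: ✓ → 153
loan_id=107: ✓ → 206
loan_id=108: ✓ → 161
loan_id=109: ✓ → 327
loan_id=110: ✗
loan_id=111: ✗
balance_sum = 32 + 165 + 186 + 153 + 206 + 161 + 327 = 1230
—
[balance_sum2: balance <= 41724 AND ltv > 89]
loan_id=100: ✓ → 32
loan_id=101: ✗
loan_id=102: ✓ → 165
loan_id=103: ✓ → 186
loan_id=104: ✗
loan_id=105: ✗
loan_id=106: ✗
loan_id=107: ✗
loan_id=108: ✗
loan_id=109: ✗
loan_id=110: ✗
loan_id=111: ✗
balance_sum2 = 32 + 165 + 186 = 383

balance_sum=1230, balance_sum2=383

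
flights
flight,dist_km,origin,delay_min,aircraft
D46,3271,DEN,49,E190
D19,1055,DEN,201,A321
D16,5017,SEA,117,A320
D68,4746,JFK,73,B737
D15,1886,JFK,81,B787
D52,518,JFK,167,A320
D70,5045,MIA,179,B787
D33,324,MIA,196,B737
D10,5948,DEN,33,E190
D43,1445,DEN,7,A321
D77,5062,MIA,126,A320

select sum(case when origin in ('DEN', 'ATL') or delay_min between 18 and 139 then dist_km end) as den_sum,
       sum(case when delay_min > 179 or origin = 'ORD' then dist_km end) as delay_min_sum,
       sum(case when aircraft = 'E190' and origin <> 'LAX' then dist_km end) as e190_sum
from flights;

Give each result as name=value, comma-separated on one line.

[den_sum: origin in ('DEN', 'ATL') or delay_min between 18 and 139]
flight=D46: ✓ → 3271
flight=D19: ✓ → 1055
flight=D16: ✓ → 5017
flight=D68: ✓ → 4746
flight=D15: ✓ → 1886
flight=D52: ✗
flight=D70: ✗
flight=D33: ✗
flight=D10: ✓ → 5948
flight=D43: ✓ → 1445
flight=D77: ✓ → 5062
den_sum = 3271 + 1055 + 5017 + 4746 + 1886 + 5948 + 1445 + 5062 = 28430
—
[delay_min_sum: delay_min > 179 or origin = 'ORD']
flight=D46: ✗
flight=D19: ✓ → 1055
flight=D16: ✗
flight=D68: ✗
flight=D15: ✗
flight=D52: ✗
flight=D70: ✗
flight=D33: ✓ → 324
flight=D10: ✗
flight=D43: ✗
flight=D77: ✗
delay_min_sum = 1055 + 324 = 1379
—
[e190_sum: aircraft = 'E190' and origin <> 'LAX']
flight=D46: ✓ → 3271
flight=D19: ✗
flight=D16: ✗
flight=D68: ✗
flight=D15: ✗
flight=D52: ✗
flight=D70: ✗
flight=D33: ✗
flight=D10: ✓ → 5948
flight=D43: ✗
flight=D77: ✗
e190_sum = 3271 + 5948 = 9219

den_sum=28430, delay_min_sum=1379, e190_sum=9219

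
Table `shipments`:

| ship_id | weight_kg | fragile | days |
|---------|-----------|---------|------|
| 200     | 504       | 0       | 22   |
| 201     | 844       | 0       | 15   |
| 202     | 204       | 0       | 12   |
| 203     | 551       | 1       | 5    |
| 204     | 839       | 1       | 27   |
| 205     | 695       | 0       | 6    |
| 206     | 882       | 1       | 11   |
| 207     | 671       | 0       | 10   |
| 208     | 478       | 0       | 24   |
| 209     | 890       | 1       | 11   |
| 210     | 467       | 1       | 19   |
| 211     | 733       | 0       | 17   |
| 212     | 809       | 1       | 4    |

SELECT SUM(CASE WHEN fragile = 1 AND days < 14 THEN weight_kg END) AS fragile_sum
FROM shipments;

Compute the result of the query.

3132

ship_id=200: ✗
ship_id=201: ✗
ship_id=202: ✗
ship_id=203: ✓ → 551
ship_id=204: ✗
ship_id=205: ✗
ship_id=206: ✓ → 882
ship_id=207: ✗
ship_id=208: ✗
ship_id=209: ✓ → 890
ship_id=210: ✗
ship_id=211: ✗
ship_id=212: ✓ → 809
fragile_sum = 551 + 882 + 890 + 809 = 3132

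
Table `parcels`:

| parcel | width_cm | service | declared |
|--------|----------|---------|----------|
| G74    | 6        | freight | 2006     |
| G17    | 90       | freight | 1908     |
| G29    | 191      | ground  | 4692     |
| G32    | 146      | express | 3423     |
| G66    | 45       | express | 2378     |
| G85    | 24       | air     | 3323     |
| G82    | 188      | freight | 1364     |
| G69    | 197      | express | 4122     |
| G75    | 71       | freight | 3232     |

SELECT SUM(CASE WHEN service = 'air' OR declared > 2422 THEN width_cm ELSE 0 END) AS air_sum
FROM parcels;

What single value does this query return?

parcel=G74: ✗
parcel=G17: ✗
parcel=G29: ✓ → 191
parcel=G32: ✓ → 146
parcel=G66: ✗
parcel=G85: ✓ → 24
parcel=G82: ✗
parcel=G69: ✓ → 197
parcel=G75: ✓ → 71
air_sum = 191 + 146 + 24 + 197 + 71 = 629

629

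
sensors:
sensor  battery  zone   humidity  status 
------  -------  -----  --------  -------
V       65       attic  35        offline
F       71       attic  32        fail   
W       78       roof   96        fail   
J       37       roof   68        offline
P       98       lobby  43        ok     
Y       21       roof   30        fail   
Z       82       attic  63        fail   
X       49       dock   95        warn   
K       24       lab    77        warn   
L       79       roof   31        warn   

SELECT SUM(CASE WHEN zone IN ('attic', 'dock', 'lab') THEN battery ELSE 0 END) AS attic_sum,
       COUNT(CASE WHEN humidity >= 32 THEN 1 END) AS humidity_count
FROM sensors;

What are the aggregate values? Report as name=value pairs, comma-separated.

[attic_sum: zone IN ('attic', 'dock', 'lab')]
sensor=V: ✓ → 65
sensor=F: ✓ → 71
sensor=W: ✗
sensor=J: ✗
sensor=P: ✗
sensor=Y: ✗
sensor=Z: ✓ → 82
sensor=X: ✓ → 49
sensor=K: ✓ → 24
sensor=L: ✗
attic_sum = 65 + 71 + 82 + 49 + 24 = 291
—
[humidity_count: humidity >= 32]
sensor=V: ✓ → 1
sensor=F: ✓ → 1
sensor=W: ✓ → 1
sensor=J: ✓ → 1
sensor=P: ✓ → 1
sensor=Y: ✗
sensor=Z: ✓ → 1
sensor=X: ✓ → 1
sensor=K: ✓ → 1
sensor=L: ✗
humidity_count = COUNT(1, 1, 1, 1, 1, 1, 1, 1) = 8

attic_sum=291, humidity_count=8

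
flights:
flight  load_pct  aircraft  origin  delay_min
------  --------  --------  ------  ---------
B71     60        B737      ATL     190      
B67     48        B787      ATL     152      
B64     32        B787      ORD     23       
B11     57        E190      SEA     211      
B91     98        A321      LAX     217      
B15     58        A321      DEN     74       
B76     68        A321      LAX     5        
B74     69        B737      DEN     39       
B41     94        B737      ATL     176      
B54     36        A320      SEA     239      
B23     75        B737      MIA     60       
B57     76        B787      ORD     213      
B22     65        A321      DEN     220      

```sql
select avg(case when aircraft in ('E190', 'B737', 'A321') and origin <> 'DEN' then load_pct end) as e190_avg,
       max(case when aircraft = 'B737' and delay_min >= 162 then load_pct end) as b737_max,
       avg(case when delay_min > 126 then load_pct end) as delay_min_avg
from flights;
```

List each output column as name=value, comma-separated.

[e190_avg: aircraft in ('E190', 'B737', 'A321') and origin <> 'DEN']
flight=B71: ✓ → 60
flight=B67: ✗
flight=B64: ✗
flight=B11: ✓ → 57
flight=B91: ✓ → 98
flight=B15: ✗
flight=B76: ✓ → 68
flight=B74: ✗
flight=B41: ✓ → 94
flight=B54: ✗
flight=B23: ✓ → 75
flight=B57: ✗
flight=B22: ✗
e190_avg = (60 + 57 + 98 + 68 + 94 + 75) / 6 = 75.3333333333
—
[b737_max: aircraft = 'B737' and delay_min >= 162]
flight=B71: ✓ → 60
flight=B67: ✗
flight=B64: ✗
flight=B11: ✗
flight=B91: ✗
flight=B15: ✗
flight=B76: ✗
flight=B74: ✗
flight=B41: ✓ → 94
flight=B54: ✗
flight=B23: ✗
flight=B57: ✗
flight=B22: ✗
b737_max = MAX(60, 94) = 94
—
[delay_min_avg: delay_min > 126]
flight=B71: ✓ → 60
flight=B67: ✓ → 48
flight=B64: ✗
flight=B11: ✓ → 57
flight=B91: ✓ → 98
flight=B15: ✗
flight=B76: ✗
flight=B74: ✗
flight=B41: ✓ → 94
flight=B54: ✓ → 36
flight=B23: ✗
flight=B57: ✓ → 76
flight=B22: ✓ → 65
delay_min_avg = (60 + 48 + 57 + 98 + 94 + 36 + 76 + 65) / 8 = 66.75

e190_avg=75.3333333333, b737_max=94, delay_min_avg=66.75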